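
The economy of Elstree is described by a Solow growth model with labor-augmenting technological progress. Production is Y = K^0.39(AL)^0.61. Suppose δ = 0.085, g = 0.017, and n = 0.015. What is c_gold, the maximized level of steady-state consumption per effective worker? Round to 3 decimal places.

Break-even investment rate: n + g + δ = 0.015 + 0.017 + 0.085 = 0.117.
At the golden rule the marginal product of capital equals n+g+δ: 0.39·k^(0.39−1) = 0.117. Solving, k_gold = (0.39/0.117)^(1/0.61) ≈ 7.1974.
y_gold = 7.1974^0.39 ≈ 2.1592.
c_gold = y_gold − (n+g+δ)·k_gold = 2.1592 − 0.117·7.1974 ≈ 1.3171.

c_gold ≈ 1.317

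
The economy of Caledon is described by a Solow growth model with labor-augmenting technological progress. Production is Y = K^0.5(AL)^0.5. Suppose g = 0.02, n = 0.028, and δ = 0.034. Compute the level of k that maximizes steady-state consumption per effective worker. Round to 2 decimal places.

n + g + δ = 0.028 + 0.02 + 0.034 = 0.082.
At the golden rule the marginal product of capital equals n+g+δ: 0.5·k^(0.5−1) = 0.082. Solving, k_gold = (0.5/0.082)^(1/0.5) ≈ 37.1802.

k_gold ≈ 37.18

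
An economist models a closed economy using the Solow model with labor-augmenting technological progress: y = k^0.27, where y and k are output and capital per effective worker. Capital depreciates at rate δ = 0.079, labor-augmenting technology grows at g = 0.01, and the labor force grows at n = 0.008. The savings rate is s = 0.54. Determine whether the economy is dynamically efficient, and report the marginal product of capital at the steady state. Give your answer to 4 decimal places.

dynamically inefficient; MPK ≈ 0.0485

Break-even investment rate: n + g + δ = 0.008 + 0.01 + 0.079 = 0.097.
Steady-state k*: s·k^0.27 = 0.097·k gives k* = (0.54/0.097)^(1/0.73) ≈ 10.5051.
MPK = 0.27·10.5051^(-0.73) ≈ 0.0485.
MPK < n+g+δ = 0.097, so the economy is dynamically inefficient (over-saving).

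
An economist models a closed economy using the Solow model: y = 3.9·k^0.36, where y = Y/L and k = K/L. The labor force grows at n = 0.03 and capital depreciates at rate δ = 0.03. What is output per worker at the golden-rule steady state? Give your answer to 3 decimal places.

Break-even investment rate: n + δ = 0.03 + 0.03 = 0.06.
Maximizing c = f(k) − (n+δ)·k gives f'(k) = n+δ, i.e. 0.36·3.9·k^(0.36−1) = 0.06, so k_gold = (0.36·3.9/0.06)^(1/0.64) ≈ 137.8478.
Output: y_gold = 3.9·k_gold^0.36 = 3.9·137.8478^0.36 ≈ 22.9746.

y_gold ≈ 22.975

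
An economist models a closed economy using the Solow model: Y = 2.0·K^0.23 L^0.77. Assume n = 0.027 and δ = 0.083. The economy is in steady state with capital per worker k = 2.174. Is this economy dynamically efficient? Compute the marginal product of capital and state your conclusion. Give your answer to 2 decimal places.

The effective depreciation rate is n + δ = 0.027 + 0.083 = 0.11.
MPK = 0.23·2.0·k^(0.23−1) = 0.23·2.0·2.174^(-0.77) ≈ 0.2530.
MPK > 0.11, so the economy is dynamically efficient (under-saving).

dynamically efficient; MPK ≈ 0.25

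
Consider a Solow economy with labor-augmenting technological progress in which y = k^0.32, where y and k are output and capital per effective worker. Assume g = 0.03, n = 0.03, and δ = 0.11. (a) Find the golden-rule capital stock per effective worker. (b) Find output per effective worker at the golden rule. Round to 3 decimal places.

Capital per effective worker breaks even when investment replaces (n + g + δ)·k; here n + g + δ = 0.17.
At the golden rule the marginal product of capital equals n+g+δ: 0.32·k^(0.32−1) = 0.17. Solving, k_gold = (0.32/0.17)^(1/0.68) ≈ 2.5350.
y_gold = 2.5350^0.32 ≈ 1.3467.

(a) k_gold ≈ 2.535; (b) y_gold ≈ 1.347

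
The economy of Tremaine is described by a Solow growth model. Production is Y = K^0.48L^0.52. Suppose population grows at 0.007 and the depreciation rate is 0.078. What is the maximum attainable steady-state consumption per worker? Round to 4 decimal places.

c_gold ≈ 2.5704

Capital per worker breaks even when investment replaces (n + δ)·k; here n + δ = 0.085.
Maximizing c = f(k) − (n+δ)·k gives f'(k) = n+δ, i.e. 0.48·k^(0.48−1) = 0.085, so k_gold = (0.48/0.085)^(1/0.52) ≈ 27.9134.
y_gold = 27.9134^0.48 ≈ 4.9430.
c_gold = y_gold − (n+δ)·k_gold = 4.9430 − 0.085·27.9134 ≈ 2.5704.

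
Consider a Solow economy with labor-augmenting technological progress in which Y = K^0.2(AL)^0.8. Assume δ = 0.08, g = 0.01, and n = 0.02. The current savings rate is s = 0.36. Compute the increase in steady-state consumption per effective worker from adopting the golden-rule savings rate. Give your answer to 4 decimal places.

Δc ≈ 0.0682

The effective depreciation rate is n + g + δ = 0.02 + 0.01 + 0.08 = 0.11.
Current steady state (s = 0.36): k* = (0.36/0.11)^(1/0.8) ≈ 4.4019, y* = 4.4019^0.2 ≈ 1.3450, c* = (1−0.36)·1.3450 ≈ 0.8608.
Setting f'(k) = n+g+δ gives 0.2·k^(0.2−1) = 0.11, hence k_gold = (0.2/0.11)^(1/0.8) ≈ 2.1113.
y_gold = 2.1113^0.2 ≈ 1.1612, c_gold = y_gold − 0.11·k_gold ≈ 0.9290.
Gain: Δc = 0.9290 − 0.8608 ≈ 0.0682.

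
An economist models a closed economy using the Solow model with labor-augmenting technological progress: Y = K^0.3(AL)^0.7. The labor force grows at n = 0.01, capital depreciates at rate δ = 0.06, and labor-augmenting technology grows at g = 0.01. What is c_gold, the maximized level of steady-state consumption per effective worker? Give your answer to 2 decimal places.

c_gold ≈ 1.23

The effective depreciation rate is n + g + δ = 0.01 + 0.01 + 0.06 = 0.08.
Setting f'(k) = n+g+δ gives 0.3·k^(0.3−1) = 0.08, hence k_gold = (0.3/0.08)^(1/0.7) ≈ 6.6076.
y_gold = 6.6076^0.3 ≈ 1.7620.
c_gold = y_gold − (n+g+δ)·k_gold = 1.7620 − 0.08·6.6076 ≈ 1.2334.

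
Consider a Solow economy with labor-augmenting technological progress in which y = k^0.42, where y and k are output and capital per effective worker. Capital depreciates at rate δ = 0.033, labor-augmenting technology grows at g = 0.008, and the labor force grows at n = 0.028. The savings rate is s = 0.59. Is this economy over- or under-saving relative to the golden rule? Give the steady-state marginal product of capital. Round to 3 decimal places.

over-saving; MPK ≈ 0.049

n + g + δ = 0.028 + 0.008 + 0.033 = 0.069.
Steady-state k*: s·k^0.42 = 0.069·k gives k* = (0.59/0.069)^(1/0.58) ≈ 40.4484.
MPK = 0.42·40.4484^(-0.58) ≈ 0.0491.
MPK < n+g+δ = 0.069, so the economy is dynamically inefficient (over-saving).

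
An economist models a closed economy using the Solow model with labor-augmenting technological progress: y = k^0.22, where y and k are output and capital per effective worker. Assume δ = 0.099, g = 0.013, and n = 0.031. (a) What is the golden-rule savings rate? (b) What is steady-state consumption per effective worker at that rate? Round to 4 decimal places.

Break-even investment rate: n + g + δ = 0.031 + 0.013 + 0.099 = 0.143.
For Cobb-Douglas, s_gold equals capital's share: s_gold = 0.22.
At the golden rule the marginal product of capital equals n+g+δ: 0.22·k^(0.22−1) = 0.143. Solving, k_gold = (0.22/0.143)^(1/0.78) ≈ 1.7372.
y_gold = 1.7372^0.22 ≈ 1.1292; c_gold = (1−0.22)·y_gold ≈ 0.8808.

(a) s_gold = 0.2200; (b) c_gold ≈ 0.8808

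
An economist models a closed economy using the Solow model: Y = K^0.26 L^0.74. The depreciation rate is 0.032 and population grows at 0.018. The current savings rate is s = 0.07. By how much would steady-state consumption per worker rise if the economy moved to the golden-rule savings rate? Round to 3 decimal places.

Capital per worker breaks even when investment replaces (n + δ)·k; here n + δ = 0.05.
Current steady state (s = 0.07): k* = (0.07/0.05)^(1/0.74) ≈ 1.5757, y* = 1.5757^0.26 ≈ 1.1255, c* = (1−0.07)·1.1255 ≈ 1.0467.
Setting f'(k) = n+δ gives 0.26·k^(0.26−1) = 0.05, hence k_gold = (0.26/0.05)^(1/0.74) ≈ 9.2805.
y_gold = 9.2805^0.26 ≈ 1.7847, c_gold = y_gold − 0.05·k_gold ≈ 1.3207.
Gain: Δc = 1.3207 − 1.0467 ≈ 0.2740.

Δc ≈ 0.274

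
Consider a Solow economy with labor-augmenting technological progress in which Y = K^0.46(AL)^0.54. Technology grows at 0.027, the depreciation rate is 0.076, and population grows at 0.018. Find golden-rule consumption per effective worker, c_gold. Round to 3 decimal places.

c_gold ≈ 1.684

n + g + δ = 0.018 + 0.027 + 0.076 = 0.121.
Maximizing c = f(k) − (n+g+δ)·k gives f'(k) = n+g+δ, i.e. 0.46·k^(0.46−1) = 0.121, so k_gold = (0.46/0.121)^(1/0.54) ≈ 11.8583.
y_gold = 11.8583^0.46 ≈ 3.1193.
c_gold = y_gold − (n+g+δ)·k_gold = 3.1193 − 0.121·11.8583 ≈ 1.6844.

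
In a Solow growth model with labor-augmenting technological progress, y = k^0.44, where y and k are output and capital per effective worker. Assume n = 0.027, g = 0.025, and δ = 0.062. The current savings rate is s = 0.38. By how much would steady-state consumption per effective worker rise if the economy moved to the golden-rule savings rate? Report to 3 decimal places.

Δc ≈ 0.022

The effective depreciation rate is n + g + δ = 0.027 + 0.025 + 0.062 = 0.114.
Current steady state (s = 0.38): k* = (0.38/0.114)^(1/0.56) ≈ 8.5844, y* = 8.5844^0.44 ≈ 2.5753, c* = (1−0.38)·2.5753 ≈ 1.5967.
Maximizing c = f(k) − (n+g+δ)·k gives f'(k) = n+g+δ, i.e. 0.44·k^(0.44−1) = 0.114, so k_gold = (0.44/0.114)^(1/0.56) ≈ 11.1534.
y_gold = 11.1534^0.44 ≈ 2.8897, c_gold = y_gold − 0.114·k_gold ≈ 1.6183.
Gain: Δc = 1.6183 − 1.5967 ≈ 0.0215.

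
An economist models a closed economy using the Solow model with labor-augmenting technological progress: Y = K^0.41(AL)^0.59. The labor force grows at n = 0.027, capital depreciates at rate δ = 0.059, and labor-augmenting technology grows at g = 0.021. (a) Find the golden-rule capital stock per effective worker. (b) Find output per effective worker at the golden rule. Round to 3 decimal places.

(a) k_gold ≈ 9.746; (b) y_gold ≈ 2.543

n + g + δ = 0.027 + 0.021 + 0.059 = 0.107.
Maximizing c = f(k) − (n+g+δ)·k gives f'(k) = n+g+δ, i.e. 0.41·k^(0.41−1) = 0.107, so k_gold = (0.41/0.107)^(1/0.59) ≈ 9.7457.
y_gold = 9.7457^0.41 ≈ 2.5434.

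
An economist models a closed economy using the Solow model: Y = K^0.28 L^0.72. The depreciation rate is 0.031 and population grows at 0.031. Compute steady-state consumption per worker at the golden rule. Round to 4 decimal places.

c_gold ≈ 1.2941

The effective depreciation rate is n + δ = 0.031 + 0.031 = 0.062.
Maximizing c = f(k) − (n+δ)·k gives f'(k) = n+δ, i.e. 0.28·k^(0.28−1) = 0.062, so k_gold = (0.28/0.062)^(1/0.72) ≈ 8.1170.
y_gold = 8.1170^0.28 ≈ 1.7973.
c_gold = y_gold − (n+δ)·k_gold = 1.7973 − 0.062·8.1170 ≈ 1.2941.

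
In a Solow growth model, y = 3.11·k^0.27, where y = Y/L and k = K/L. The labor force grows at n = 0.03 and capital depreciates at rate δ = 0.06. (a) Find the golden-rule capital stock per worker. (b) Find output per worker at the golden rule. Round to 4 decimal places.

The effective depreciation rate is n + δ = 0.03 + 0.06 = 0.09.
At the golden rule the marginal product of capital equals n+δ: 0.27·3.11·k^(0.27−1) = 0.09. Solving, k_gold = (0.27·3.11/0.09)^(1/0.73) ≈ 21.3111.
y_gold = 3.11·21.3111^0.27 ≈ 7.1037.

(a) k_gold ≈ 21.3111; (b) y_gold ≈ 7.1037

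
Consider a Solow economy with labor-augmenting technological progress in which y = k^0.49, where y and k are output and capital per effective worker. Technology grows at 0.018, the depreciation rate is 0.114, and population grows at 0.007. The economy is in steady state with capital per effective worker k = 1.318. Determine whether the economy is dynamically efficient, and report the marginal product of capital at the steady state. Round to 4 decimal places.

Capital per effective worker breaks even when investment replaces (n + g + δ)·k; here n + g + δ = 0.139.
MPK = 0.49·k^(0.49−1) = 0.49·1.318^(-0.51) ≈ 0.4256.
MPK > 0.139, so the economy is dynamically efficient (under-saving).

dynamically efficient; MPK ≈ 0.4256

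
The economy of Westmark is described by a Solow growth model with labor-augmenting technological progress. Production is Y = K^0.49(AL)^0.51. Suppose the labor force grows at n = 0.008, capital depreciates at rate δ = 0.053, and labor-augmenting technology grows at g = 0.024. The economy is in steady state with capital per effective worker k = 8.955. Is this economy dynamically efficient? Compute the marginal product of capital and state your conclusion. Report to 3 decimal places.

dynamically efficient; MPK ≈ 0.160

n + g + δ = 0.008 + 0.024 + 0.053 = 0.085.
MPK = 0.49·k^(0.49−1) = 0.49·8.955^(-0.51) ≈ 0.1602.
MPK > 0.085, so the economy is dynamically efficient (under-saving).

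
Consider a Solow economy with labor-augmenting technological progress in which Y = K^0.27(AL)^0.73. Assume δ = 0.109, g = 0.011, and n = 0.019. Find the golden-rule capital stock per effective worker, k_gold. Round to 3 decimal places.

n + g + δ = 0.019 + 0.011 + 0.109 = 0.139.
Golden rule sets MPK = n+g+δ: 0.27·k^(0.27−1) = 0.139, so k_gold = (0.27/0.139)^(1/0.73) ≈ 2.4831.

k_gold ≈ 2.483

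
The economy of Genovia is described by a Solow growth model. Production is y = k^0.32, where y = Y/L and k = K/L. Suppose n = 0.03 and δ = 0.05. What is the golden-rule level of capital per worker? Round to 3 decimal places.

Capital per worker breaks even when investment replaces (n + δ)·k; here n + δ = 0.08.
At the golden rule the marginal product of capital equals n+δ: 0.32·k^(0.32−1) = 0.08. Solving, k_gold = (0.32/0.08)^(1/0.68) ≈ 7.6804.

k_gold ≈ 7.680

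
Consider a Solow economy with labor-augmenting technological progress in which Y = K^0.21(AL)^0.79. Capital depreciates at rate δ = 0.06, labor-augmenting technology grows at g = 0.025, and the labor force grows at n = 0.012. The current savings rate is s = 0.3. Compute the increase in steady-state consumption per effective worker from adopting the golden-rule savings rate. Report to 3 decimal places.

Break-even investment rate: n + g + δ = 0.012 + 0.025 + 0.06 = 0.097.
Current steady state (s = 0.3): k* = (0.3/0.097)^(1/0.79) ≈ 4.1754, y* = 4.1754^0.21 ≈ 1.3500, c* = (1−0.3)·1.3500 ≈ 0.9450.
Golden rule sets MPK = n+g+δ: 0.21·k^(0.21−1) = 0.097, so k_gold = (0.21/0.097)^(1/0.79) ≈ 2.6584.
y_gold = 2.6584^0.21 ≈ 1.2279, c_gold = y_gold − 0.097·k_gold ≈ 0.9701.
Gain: Δc = 0.9701 − 0.9450 ≈ 0.0250.

Δc ≈ 0.025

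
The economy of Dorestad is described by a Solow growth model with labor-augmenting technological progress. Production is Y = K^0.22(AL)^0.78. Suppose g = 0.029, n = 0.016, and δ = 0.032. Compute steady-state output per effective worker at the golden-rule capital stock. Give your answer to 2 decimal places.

y_gold ≈ 1.34

Capital per effective worker breaks even when investment replaces (n + g + δ)·k; here n + g + δ = 0.077.
At the golden rule the marginal product of capital equals n+g+δ: 0.22·k^(0.22−1) = 0.077. Solving, k_gold = (0.22/0.077)^(1/0.78) ≈ 3.8417.
Output: y_gold = k_gold^0.22 = 3.8417^0.22 ≈ 1.3446.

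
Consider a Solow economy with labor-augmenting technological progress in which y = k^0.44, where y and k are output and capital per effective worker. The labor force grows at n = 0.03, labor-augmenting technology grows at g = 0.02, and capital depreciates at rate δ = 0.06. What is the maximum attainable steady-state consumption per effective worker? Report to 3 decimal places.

n + g + δ = 0.03 + 0.02 + 0.06 = 0.11.
Golden rule sets MPK = n+g+δ: 0.44·k^(0.44−1) = 0.11, so k_gold = (0.44/0.11)^(1/0.56) ≈ 11.8880.
y_gold = 11.8880^0.44 ≈ 2.9720.
c_gold = y_gold − (n+g+δ)·k_gold = 2.9720 − 0.11·11.8880 ≈ 1.6643.

c_gold ≈ 1.664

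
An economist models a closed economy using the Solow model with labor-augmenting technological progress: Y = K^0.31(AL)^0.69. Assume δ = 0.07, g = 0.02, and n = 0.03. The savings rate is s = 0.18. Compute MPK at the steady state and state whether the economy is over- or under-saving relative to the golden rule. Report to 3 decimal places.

under-saving; MPK ≈ 0.207

Capital per effective worker breaks even when investment replaces (n + g + δ)·k; here n + g + δ = 0.12.
Steady-state k*: s·k^0.31 = 0.12·k gives k* = (0.18/0.12)^(1/0.69) ≈ 1.7997.
MPK = 0.31·1.7997^(-0.69) ≈ 0.2067.
MPK > n+g+δ = 0.12, so the economy is dynamically efficient (under-saving).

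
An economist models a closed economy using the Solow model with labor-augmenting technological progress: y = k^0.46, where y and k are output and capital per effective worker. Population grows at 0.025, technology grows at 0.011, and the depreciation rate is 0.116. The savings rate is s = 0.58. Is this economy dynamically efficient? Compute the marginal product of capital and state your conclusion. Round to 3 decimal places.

Capital per effective worker breaks even when investment replaces (n + g + δ)·k; here n + g + δ = 0.152.
Steady-state k*: s·k^0.46 = 0.152·k gives k* = (0.58/0.152)^(1/0.54) ≈ 11.9401.
MPK = 0.46·11.9401^(-0.54) ≈ 0.1206.
MPK < n+g+δ = 0.152, so the economy is dynamically inefficient (over-saving).

dynamically inefficient; MPK ≈ 0.121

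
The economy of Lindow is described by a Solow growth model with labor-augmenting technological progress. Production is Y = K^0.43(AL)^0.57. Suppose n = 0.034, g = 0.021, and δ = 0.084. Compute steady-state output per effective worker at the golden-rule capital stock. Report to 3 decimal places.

The effective depreciation rate is n + g + δ = 0.034 + 0.021 + 0.084 = 0.139.
At the golden rule the marginal product of capital equals n+g+δ: 0.43·k^(0.43−1) = 0.139. Solving, k_gold = (0.43/0.139)^(1/0.57) ≈ 7.2518.
Output: y_gold = k_gold^0.43 = 7.2518^0.43 ≈ 2.3442.

y_gold ≈ 2.344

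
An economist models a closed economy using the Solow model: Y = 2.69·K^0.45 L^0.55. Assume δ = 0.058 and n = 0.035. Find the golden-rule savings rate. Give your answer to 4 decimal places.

Capital per worker breaks even when investment replaces (n + δ)·k; here n + δ = 0.093.
At the golden rule MPK = n+δ, and in any Cobb-Douglas steady state s = (n+δ)·k/y = MPK·k/y = capital's share 0.45.

s_gold = 0.4500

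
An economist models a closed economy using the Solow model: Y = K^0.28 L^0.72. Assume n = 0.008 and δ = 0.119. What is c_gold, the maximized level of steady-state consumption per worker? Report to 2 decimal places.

n + δ = 0.008 + 0.119 = 0.127.
Maximizing c = f(k) − (n+δ)·k gives f'(k) = n+δ, i.e. 0.28·k^(0.28−1) = 0.127, so k_gold = (0.28/0.127)^(1/0.72) ≈ 2.9983.
y_gold = 2.9983^0.28 ≈ 1.3600.
c_gold = y_gold − (n+δ)·k_gold = 1.3600 − 0.127·2.9983 ≈ 0.9792.

c_gold ≈ 0.98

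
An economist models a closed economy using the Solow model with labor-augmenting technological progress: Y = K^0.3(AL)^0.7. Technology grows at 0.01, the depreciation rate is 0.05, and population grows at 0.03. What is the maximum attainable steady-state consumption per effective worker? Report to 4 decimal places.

Capital per effective worker breaks even when investment replaces (n + g + δ)·k; here n + g + δ = 0.09.
Maximizing c = f(k) − (n+g+δ)·k gives f'(k) = n+g+δ, i.e. 0.3·k^(0.3−1) = 0.09, so k_gold = (0.3/0.09)^(1/0.7) ≈ 5.5843.
y_gold = 5.5843^0.3 ≈ 1.6753.
c_gold = y_gold − (n+g+δ)·k_gold = 1.6753 − 0.09·5.5843 ≈ 1.1727.

c_gold ≈ 1.1727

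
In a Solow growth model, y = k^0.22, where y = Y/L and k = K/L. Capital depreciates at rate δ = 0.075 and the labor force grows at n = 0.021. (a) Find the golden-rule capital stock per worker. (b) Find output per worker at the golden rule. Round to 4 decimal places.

(a) k_gold ≈ 2.8956; (b) y_gold ≈ 1.2635

The effective depreciation rate is n + δ = 0.021 + 0.075 = 0.096.
Golden rule sets MPK = n+δ: 0.22·k^(0.22−1) = 0.096, so k_gold = (0.22/0.096)^(1/0.78) ≈ 2.8956.
y_gold = 2.8956^0.22 ≈ 1.2635.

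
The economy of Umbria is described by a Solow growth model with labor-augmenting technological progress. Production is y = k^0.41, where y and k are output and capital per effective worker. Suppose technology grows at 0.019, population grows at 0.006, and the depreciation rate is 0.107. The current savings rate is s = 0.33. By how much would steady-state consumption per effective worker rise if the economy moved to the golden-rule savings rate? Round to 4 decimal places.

Capital per effective worker breaks even when investment replaces (n + g + δ)·k; here n + g + δ = 0.132.
Current steady state (s = 0.33): k* = (0.33/0.132)^(1/0.59) ≈ 4.7258, y* = 4.7258^0.41 ≈ 1.8903, c* = (1−0.33)·1.8903 ≈ 1.2665.
At the golden rule the marginal product of capital equals n+g+δ: 0.41·k^(0.41−1) = 0.132. Solving, k_gold = (0.41/0.132)^(1/0.59) ≈ 6.8274.
y_gold = 6.8274^0.41 ≈ 2.1981, c_gold = y_gold − 0.132·k_gold ≈ 1.2969.
Gain: Δc = 1.2969 − 1.2665 ≈ 0.0304.

Δc ≈ 0.0304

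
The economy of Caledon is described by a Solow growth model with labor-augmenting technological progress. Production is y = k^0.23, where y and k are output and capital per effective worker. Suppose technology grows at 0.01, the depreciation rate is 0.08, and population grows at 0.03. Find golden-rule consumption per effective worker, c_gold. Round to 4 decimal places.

Break-even investment rate: n + g + δ = 0.03 + 0.01 + 0.08 = 0.12.
Golden rule sets MPK = n+g+δ: 0.23·k^(0.23−1) = 0.12, so k_gold = (0.23/0.12)^(1/0.77) ≈ 2.3278.
y_gold = 2.3278^0.23 ≈ 1.2145.
c_gold = y_gold − (n+g+δ)·k_gold = 1.2145 − 0.12·2.3278 ≈ 0.9352.

c_gold ≈ 0.9352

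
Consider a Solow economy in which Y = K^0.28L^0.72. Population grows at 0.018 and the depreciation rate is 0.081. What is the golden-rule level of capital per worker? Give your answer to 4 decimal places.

k_gold ≈ 4.2376

The effective depreciation rate is n + δ = 0.018 + 0.081 = 0.099.
Maximizing c = f(k) − (n+δ)·k gives f'(k) = n+δ, i.e. 0.28·k^(0.28−1) = 0.099, so k_gold = (0.28/0.099)^(1/0.72) ≈ 4.2376.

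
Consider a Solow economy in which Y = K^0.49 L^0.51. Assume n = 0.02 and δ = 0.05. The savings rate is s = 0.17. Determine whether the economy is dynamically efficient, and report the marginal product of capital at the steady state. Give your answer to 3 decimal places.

Capital per worker breaks even when investment replaces (n + δ)·k; here n + δ = 0.07.
Steady-state k*: s·k^0.49 = 0.07·k gives k* = (0.17/0.07)^(1/0.51) ≈ 5.6963.
MPK = 0.49·5.6963^(-0.51) ≈ 0.2018.
MPK > n+δ = 0.07, so the economy is dynamically efficient (under-saving).

dynamically efficient; MPK ≈ 0.202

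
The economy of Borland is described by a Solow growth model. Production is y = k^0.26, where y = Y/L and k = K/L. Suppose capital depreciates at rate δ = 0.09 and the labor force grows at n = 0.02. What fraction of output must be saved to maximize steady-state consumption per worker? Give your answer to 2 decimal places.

s_gold = 0.26

Capital per worker breaks even when investment replaces (n + δ)·k; here n + δ = 0.11.
At the golden rule MPK = n+δ, and in any Cobb-Douglas steady state s = (n+δ)·k/y = MPK·k/y = capital's share 0.26.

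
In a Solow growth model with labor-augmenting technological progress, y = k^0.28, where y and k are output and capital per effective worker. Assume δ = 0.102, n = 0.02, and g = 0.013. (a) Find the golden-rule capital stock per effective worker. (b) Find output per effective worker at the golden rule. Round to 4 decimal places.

(a) k_gold ≈ 2.7544; (b) y_gold ≈ 1.3280

Capital per effective worker breaks even when investment replaces (n + g + δ)·k; here n + g + δ = 0.135.
At the golden rule the marginal product of capital equals n+g+δ: 0.28·k^(0.28−1) = 0.135. Solving, k_gold = (0.28/0.135)^(1/0.72) ≈ 2.7544.
y_gold = 2.7544^0.28 ≈ 1.3280.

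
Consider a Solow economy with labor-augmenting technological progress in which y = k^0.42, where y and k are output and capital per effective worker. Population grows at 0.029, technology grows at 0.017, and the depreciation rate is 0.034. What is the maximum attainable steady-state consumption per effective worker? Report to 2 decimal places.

c_gold ≈ 1.93

The effective depreciation rate is n + g + δ = 0.029 + 0.017 + 0.034 = 0.08.
At the golden rule the marginal product of capital equals n+g+δ: 0.42·k^(0.42−1) = 0.08. Solving, k_gold = (0.42/0.08)^(1/0.58) ≈ 17.4443.
y_gold = 17.4443^0.42 ≈ 3.3227.
c_gold = y_gold − (n+g+δ)·k_gold = 3.3227 − 0.08·17.4443 ≈ 1.9272.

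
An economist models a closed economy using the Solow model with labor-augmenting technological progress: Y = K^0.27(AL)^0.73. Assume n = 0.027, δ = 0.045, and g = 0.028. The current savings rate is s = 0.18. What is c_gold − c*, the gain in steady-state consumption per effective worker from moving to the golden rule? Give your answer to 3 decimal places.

Δc ≈ 0.035

The effective depreciation rate is n + g + δ = 0.027 + 0.028 + 0.045 = 0.1.
Current steady state (s = 0.18): k* = (0.18/0.1)^(1/0.73) ≈ 2.2371, y* = 2.2371^0.27 ≈ 1.2428, c* = (1−0.18)·1.2428 ≈ 1.0191.
Maximizing c = f(k) − (n+g+δ)·k gives f'(k) = n+g+δ, i.e. 0.27·k^(0.27−1) = 0.1, so k_gold = (0.27/0.1)^(1/0.73) ≈ 3.8986.
y_gold = 3.8986^0.27 ≈ 1.4439, c_gold = y_gold − 0.1·k_gold ≈ 1.0541.
Gain: Δc = 1.0541 − 1.0191 ≈ 0.0349.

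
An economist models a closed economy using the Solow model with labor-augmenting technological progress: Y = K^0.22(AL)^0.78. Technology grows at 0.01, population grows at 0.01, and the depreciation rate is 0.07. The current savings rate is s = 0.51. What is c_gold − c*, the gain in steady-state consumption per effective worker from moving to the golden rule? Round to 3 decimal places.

n + g + δ = 0.01 + 0.01 + 0.07 = 0.09.
Current steady state (s = 0.51): k* = (0.51/0.09)^(1/0.78) ≈ 9.2428, y* = 9.2428^0.22 ≈ 1.6311, c* = (1−0.51)·1.6311 ≈ 0.7992.
Maximizing c = f(k) − (n+g+δ)·k gives f'(k) = n+g+δ, i.e. 0.22·k^(0.22−1) = 0.09, so k_gold = (0.22/0.09)^(1/0.78) ≈ 3.1453.
y_gold = 3.1453^0.22 ≈ 1.2867, c_gold = y_gold − 0.09·k_gold ≈ 1.0036.
Gain: Δc = 1.0036 − 0.7992 ≈ 0.2044.

Δc ≈ 0.204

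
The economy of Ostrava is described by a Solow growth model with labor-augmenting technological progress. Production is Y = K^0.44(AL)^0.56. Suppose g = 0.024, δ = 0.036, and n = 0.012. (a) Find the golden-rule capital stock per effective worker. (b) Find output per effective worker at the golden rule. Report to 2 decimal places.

The effective depreciation rate is n + g + δ = 0.012 + 0.024 + 0.036 = 0.072.
Maximizing c = f(k) − (n+g+δ)·k gives f'(k) = n+g+δ, i.e. 0.44·k^(0.44−1) = 0.072, so k_gold = (0.44/0.072)^(1/0.56) ≈ 25.3388.
y_gold = 25.3388^0.44 ≈ 4.1463.

(a) k_gold ≈ 25.34; (b) y_gold ≈ 4.15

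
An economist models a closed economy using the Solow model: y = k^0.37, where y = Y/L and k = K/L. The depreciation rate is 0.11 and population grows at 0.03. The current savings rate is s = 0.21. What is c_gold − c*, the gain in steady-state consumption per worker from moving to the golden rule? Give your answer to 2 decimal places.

Δc ≈ 0.11

The effective depreciation rate is n + δ = 0.03 + 0.11 = 0.14.
Current steady state (s = 0.21): k* = (0.21/0.14)^(1/0.63) ≈ 1.9033, y* = 1.9033^0.37 ≈ 1.2689, c* = (1−0.21)·1.2689 ≈ 1.0024.
Maximizing c = f(k) − (n+δ)·k gives f'(k) = n+δ, i.e. 0.37·k^(0.37−1) = 0.14, so k_gold = (0.37/0.14)^(1/0.63) ≈ 4.6769.
y_gold = 4.6769^0.37 ≈ 1.7696, c_gold = y_gold − 0.14·k_gold ≈ 1.1149.
Gain: Δc = 1.1149 − 1.0024 ≈ 0.1125.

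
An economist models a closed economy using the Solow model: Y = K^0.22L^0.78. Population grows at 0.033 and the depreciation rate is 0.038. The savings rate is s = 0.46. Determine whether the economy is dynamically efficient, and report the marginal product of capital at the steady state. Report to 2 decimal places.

Break-even investment rate: n + δ = 0.033 + 0.038 = 0.071.
Steady-state k*: s·k^0.22 = 0.071·k gives k* = (0.46/0.071)^(1/0.78) ≈ 10.9745.
MPK = 0.22·10.9745^(-0.78) ≈ 0.0340.
MPK < n+δ = 0.071, so the economy is dynamically inefficient (over-saving).

dynamically inefficient; MPK ≈ 0.03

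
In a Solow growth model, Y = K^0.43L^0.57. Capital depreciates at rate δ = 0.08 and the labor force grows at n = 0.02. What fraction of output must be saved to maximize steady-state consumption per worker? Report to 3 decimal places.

s_gold = 0.430

Break-even investment rate: n + δ = 0.02 + 0.08 = 0.1.
At the golden rule MPK = n+δ, and in any Cobb-Douglas steady state s = (n+δ)·k/y = MPK·k/y = capital's share 0.43.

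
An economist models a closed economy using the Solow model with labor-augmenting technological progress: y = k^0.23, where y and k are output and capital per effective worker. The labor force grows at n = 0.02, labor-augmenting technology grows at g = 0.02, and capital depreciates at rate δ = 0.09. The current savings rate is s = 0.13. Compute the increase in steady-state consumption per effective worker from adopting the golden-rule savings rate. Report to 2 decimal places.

The effective depreciation rate is n + g + δ = 0.02 + 0.02 + 0.09 = 0.13.
Current steady state (s = 0.13): k* = (0.13/0.13)^(1/0.77) ≈ 1.0000, y* = 1.0000^0.23 ≈ 1.0000, c* = (1−0.13)·1.0000 ≈ 0.8700.
At the golden rule the marginal product of capital equals n+g+δ: 0.23·k^(0.23−1) = 0.13. Solving, k_gold = (0.23/0.13)^(1/0.77) ≈ 2.0980.
y_gold = 2.0980^0.23 ≈ 1.1858, c_gold = y_gold − 0.13·k_gold ≈ 0.9131.
Gain: Δc = 0.9131 − 0.8700 ≈ 0.0431.

Δc ≈ 0.04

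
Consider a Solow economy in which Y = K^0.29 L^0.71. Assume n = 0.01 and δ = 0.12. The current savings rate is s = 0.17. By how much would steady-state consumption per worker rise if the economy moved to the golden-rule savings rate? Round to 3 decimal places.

The effective depreciation rate is n + δ = 0.01 + 0.12 = 0.13.
Current steady state (s = 0.17): k* = (0.17/0.13)^(1/0.71) ≈ 1.4591, y* = 1.4591^0.29 ≈ 1.1158, c* = (1−0.17)·1.1158 ≈ 0.9261.
Golden rule sets MPK = n+δ: 0.29·k^(0.29−1) = 0.13, so k_gold = (0.29/0.13)^(1/0.71) ≈ 3.0959.
y_gold = 3.0959^0.29 ≈ 1.3878, c_gold = y_gold − 0.13·k_gold ≈ 0.9853.
Gain: Δc = 0.9853 − 0.9261 ≈ 0.0592.

Δc ≈ 0.059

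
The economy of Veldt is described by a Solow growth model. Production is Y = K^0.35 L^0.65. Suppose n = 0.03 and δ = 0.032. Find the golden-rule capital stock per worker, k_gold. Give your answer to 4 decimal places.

k_gold ≈ 14.3359

Capital per worker breaks even when investment replaces (n + δ)·k; here n + δ = 0.062.
Golden rule sets MPK = n+δ: 0.35·k^(0.35−1) = 0.062, so k_gold = (0.35/0.062)^(1/0.65) ≈ 14.3359.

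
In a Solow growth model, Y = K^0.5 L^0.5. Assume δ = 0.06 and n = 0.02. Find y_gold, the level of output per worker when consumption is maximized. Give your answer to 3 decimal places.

n + δ = 0.02 + 0.06 = 0.08.
Maximizing c = f(k) − (n+δ)·k gives f'(k) = n+δ, i.e. 0.5·k^(0.5−1) = 0.08, so k_gold = (0.5/0.08)^(1/0.5) ≈ 39.0625.
Output: y_gold = k_gold^0.5 = 39.0625^0.5 ≈ 6.2500.

y_gold ≈ 6.250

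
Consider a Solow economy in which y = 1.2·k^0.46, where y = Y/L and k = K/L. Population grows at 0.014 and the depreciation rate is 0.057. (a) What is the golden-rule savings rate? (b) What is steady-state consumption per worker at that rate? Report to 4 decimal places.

(a) s_gold = 0.4600; (b) c_gold ≈ 3.7179

The effective depreciation rate is n + δ = 0.014 + 0.057 = 0.071.
For Cobb-Douglas, s_gold equals capital's share: s_gold = 0.46.
Golden rule sets MPK = n+δ: 0.46·1.2·k^(0.46−1) = 0.071, so k_gold = (0.46·1.2/0.071)^(1/0.54) ≈ 44.6076.
y_gold = 1.2·44.6076^0.46 ≈ 6.8851; c_gold = (1−0.46)·y_gold ≈ 3.7179.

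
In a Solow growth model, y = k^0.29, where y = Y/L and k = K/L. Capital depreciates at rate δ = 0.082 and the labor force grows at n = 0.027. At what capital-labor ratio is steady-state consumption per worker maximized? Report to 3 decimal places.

Capital per worker breaks even when investment replaces (n + δ)·k; here n + δ = 0.109.
Golden rule sets MPK = n+δ: 0.29·k^(0.29−1) = 0.109, so k_gold = (0.29/0.109)^(1/0.71) ≈ 3.9678.

k_gold ≈ 3.968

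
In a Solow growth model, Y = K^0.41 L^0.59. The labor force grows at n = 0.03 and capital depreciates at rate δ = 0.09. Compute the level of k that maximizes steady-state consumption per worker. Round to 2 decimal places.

k_gold ≈ 8.02

The effective depreciation rate is n + δ = 0.03 + 0.09 = 0.12.
At the golden rule the marginal product of capital equals n+δ: 0.41·k^(0.41−1) = 0.12. Solving, k_gold = (0.41/0.12)^(1/0.59) ≈ 8.0244.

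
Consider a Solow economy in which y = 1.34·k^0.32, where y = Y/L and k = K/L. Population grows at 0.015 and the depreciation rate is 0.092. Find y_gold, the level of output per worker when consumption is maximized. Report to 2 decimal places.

The effective depreciation rate is n + δ = 0.015 + 0.092 = 0.107.
Setting f'(k) = n+δ gives 0.32·1.34·k^(0.32−1) = 0.107, hence k_gold = (0.32·1.34/0.107)^(1/0.68) ≈ 7.7015.
Output: y_gold = 1.34·k_gold^0.32 = 1.34·7.7015^0.32 ≈ 2.5752.

y_gold ≈ 2.58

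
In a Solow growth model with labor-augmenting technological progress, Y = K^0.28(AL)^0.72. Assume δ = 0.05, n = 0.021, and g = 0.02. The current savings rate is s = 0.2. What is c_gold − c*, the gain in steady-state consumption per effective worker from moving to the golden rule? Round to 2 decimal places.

Δc ≈ 0.03

The effective depreciation rate is n + g + δ = 0.021 + 0.02 + 0.05 = 0.091.
Current steady state (s = 0.2): k* = (0.2/0.091)^(1/0.72) ≈ 2.9853, y* = 2.9853^0.28 ≈ 1.3583, c* = (1−0.2)·1.3583 ≈ 1.0866.
Setting f'(k) = n+g+δ gives 0.28·k^(0.28−1) = 0.091, hence k_gold = (0.28/0.091)^(1/0.72) ≈ 4.7636.
y_gold = 4.7636^0.28 ≈ 1.5482, c_gold = y_gold − 0.091·k_gold ≈ 1.1147.
Gain: Δc = 1.1147 − 1.0866 ≈ 0.0281.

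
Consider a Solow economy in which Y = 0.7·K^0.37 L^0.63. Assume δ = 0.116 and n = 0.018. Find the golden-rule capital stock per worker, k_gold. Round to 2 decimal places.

k_gold ≈ 2.85

Break-even investment rate: n + δ = 0.018 + 0.116 = 0.134.
At the golden rule the marginal product of capital equals n+δ: 0.37·0.7·k^(0.37−1) = 0.134. Solving, k_gold = (0.37·0.7/0.134)^(1/0.63) ≈ 2.8463.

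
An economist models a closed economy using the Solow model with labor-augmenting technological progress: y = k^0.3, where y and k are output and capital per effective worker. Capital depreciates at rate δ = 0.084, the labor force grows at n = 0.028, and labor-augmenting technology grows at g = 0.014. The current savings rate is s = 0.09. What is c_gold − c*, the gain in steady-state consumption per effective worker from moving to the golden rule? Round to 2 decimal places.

Δc ≈ 0.23

n + g + δ = 0.028 + 0.014 + 0.084 = 0.126.
Current steady state (s = 0.09): k* = (0.09/0.126)^(1/0.7) ≈ 0.6184, y* = 0.6184^0.3 ≈ 0.8657, c* = (1−0.09)·0.8657 ≈ 0.7878.
Maximizing c = f(k) − (n+g+δ)·k gives f'(k) = n+g+δ, i.e. 0.3·k^(0.3−1) = 0.126, so k_gold = (0.3/0.126)^(1/0.7) ≈ 3.4531.
y_gold = 3.4531^0.3 ≈ 1.4503, c_gold = y_gold − 0.126·k_gold ≈ 1.0152.
Gain: Δc = 1.0152 − 0.7878 ≈ 0.2274.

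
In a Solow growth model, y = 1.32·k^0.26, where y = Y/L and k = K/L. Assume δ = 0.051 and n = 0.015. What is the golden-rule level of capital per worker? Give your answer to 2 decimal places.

k_gold ≈ 9.28

n + δ = 0.015 + 0.051 = 0.066.
Golden rule sets MPK = n+δ: 0.26·1.32·k^(0.26−1) = 0.066, so k_gold = (0.26·1.32/0.066)^(1/0.74) ≈ 9.2805.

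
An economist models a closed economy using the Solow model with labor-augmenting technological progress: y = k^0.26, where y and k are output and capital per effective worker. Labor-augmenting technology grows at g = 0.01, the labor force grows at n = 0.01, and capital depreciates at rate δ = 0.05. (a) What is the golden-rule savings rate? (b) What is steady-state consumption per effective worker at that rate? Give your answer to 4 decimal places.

The effective depreciation rate is n + g + δ = 0.01 + 0.01 + 0.05 = 0.07.
For Cobb-Douglas, s_gold equals capital's share: s_gold = 0.26.
Setting f'(k) = n+g+δ gives 0.26·k^(0.26−1) = 0.07, hence k_gold = (0.26/0.07)^(1/0.74) ≈ 5.8898.
y_gold = 5.8898^0.26 ≈ 1.5857; c_gold = (1−0.26)·y_gold ≈ 1.1734.

(a) s_gold = 0.2600; (b) c_gold ≈ 1.1734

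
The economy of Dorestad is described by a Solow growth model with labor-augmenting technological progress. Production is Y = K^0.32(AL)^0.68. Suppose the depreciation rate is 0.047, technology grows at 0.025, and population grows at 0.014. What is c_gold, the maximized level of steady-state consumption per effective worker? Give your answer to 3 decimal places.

c_gold ≈ 1.262

Capital per effective worker breaks even when investment replaces (n + g + δ)·k; here n + g + δ = 0.086.
Maximizing c = f(k) − (n+g+δ)·k gives f'(k) = n+g+δ, i.e. 0.32·k^(0.32−1) = 0.086, so k_gold = (0.32/0.086)^(1/0.68) ≈ 6.9055.
y_gold = 6.9055^0.32 ≈ 1.8558.
c_gold = y_gold − (n+g+δ)·k_gold = 1.8558 − 0.086·6.9055 ≈ 1.2620.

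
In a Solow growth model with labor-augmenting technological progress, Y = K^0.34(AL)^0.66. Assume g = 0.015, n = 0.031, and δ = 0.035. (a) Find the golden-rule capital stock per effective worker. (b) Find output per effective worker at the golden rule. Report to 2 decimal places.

n + g + δ = 0.031 + 0.015 + 0.035 = 0.081.
Maximizing c = f(k) − (n+g+δ)·k gives f'(k) = n+g+δ, i.e. 0.34·k^(0.34−1) = 0.081, so k_gold = (0.34/0.081)^(1/0.66) ≈ 8.7888.
y_gold = 8.7888^0.34 ≈ 2.0938.

(a) k_gold ≈ 8.79; (b) y_gold ≈ 2.09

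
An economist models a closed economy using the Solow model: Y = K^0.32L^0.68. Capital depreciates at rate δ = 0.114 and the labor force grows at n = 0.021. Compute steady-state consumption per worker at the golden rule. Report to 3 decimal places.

c_gold ≈ 1.021

The effective depreciation rate is n + δ = 0.021 + 0.114 = 0.135.
Setting f'(k) = n+δ gives 0.32·k^(0.32−1) = 0.135, hence k_gold = (0.32/0.135)^(1/0.68) ≈ 3.5580.
y_gold = 3.5580^0.32 ≈ 1.5010.
c_gold = y_gold − (n+δ)·k_gold = 1.5010 − 0.135·3.5580 ≈ 1.0207.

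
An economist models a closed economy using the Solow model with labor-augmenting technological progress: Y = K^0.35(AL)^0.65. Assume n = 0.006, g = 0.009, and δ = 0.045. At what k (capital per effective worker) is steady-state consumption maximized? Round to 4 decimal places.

Break-even investment rate: n + g + δ = 0.006 + 0.009 + 0.045 = 0.06.
Maximizing c = f(k) − (n+g+δ)·k gives f'(k) = n+g+δ, i.e. 0.35·k^(0.35−1) = 0.06, so k_gold = (0.35/0.06)^(1/0.65) ≈ 15.0776.

k_gold ≈ 15.0776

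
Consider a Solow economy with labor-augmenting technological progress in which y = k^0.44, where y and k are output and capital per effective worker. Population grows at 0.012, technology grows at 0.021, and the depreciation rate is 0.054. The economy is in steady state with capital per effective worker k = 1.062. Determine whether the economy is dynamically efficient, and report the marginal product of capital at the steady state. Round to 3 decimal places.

Capital per effective worker breaks even when investment replaces (n + g + δ)·k; here n + g + δ = 0.087.
MPK = 0.44·k^(0.44−1) = 0.44·1.062^(-0.56) ≈ 0.4254.
MPK > 0.087, so the economy is dynamically efficient (under-saving).

dynamically efficient; MPK ≈ 0.425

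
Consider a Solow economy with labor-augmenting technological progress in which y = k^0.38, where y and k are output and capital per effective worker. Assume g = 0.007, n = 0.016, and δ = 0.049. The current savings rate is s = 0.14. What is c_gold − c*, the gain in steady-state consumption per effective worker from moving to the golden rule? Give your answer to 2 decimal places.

The effective depreciation rate is n + g + δ = 0.016 + 0.007 + 0.049 = 0.072.
Current steady state (s = 0.14): k* = (0.14/0.072)^(1/0.62) ≈ 2.9228, y* = 2.9228^0.38 ≈ 1.5032, c* = (1−0.14)·1.5032 ≈ 1.2927.
At the golden rule the marginal product of capital equals n+g+δ: 0.38·k^(0.38−1) = 0.072. Solving, k_gold = (0.38/0.072)^(1/0.62) ≈ 14.6300.
y_gold = 14.6300^0.38 ≈ 2.7720, c_gold = y_gold − 0.072·k_gold ≈ 1.7186.
Gain: Δc = 1.7186 − 1.2927 ≈ 0.4259.

Δc ≈ 0.43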